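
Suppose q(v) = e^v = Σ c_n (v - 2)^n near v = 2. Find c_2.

c_2 = q′′(2)/2! = e^(2)/2.

e^(2)/2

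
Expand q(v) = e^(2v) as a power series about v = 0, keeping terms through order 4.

2*v^4/3 + 4*v^3/3 + 2*v^2 + 2*v + 1

Apply the Taylor formula c_k = f^(k)(a)/k!.
q(0) = 1
q′(0) = 2
q′′(0) = 4
q′′′(0) = 8
q^(4)(0) = 16
Then c_k = q^(k)(0)/k! gives each Taylor coefficient.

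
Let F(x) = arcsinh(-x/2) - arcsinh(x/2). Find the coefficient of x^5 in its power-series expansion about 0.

Add the two expansions coefficient-wise.
F(0) = 0
F′(0) = -1
F′′(0) = 0
F′′′(0) = 1/4
F^(4)(0) = 0
F^(5)(0) = -9/16
The Taylor polynomial is Σ F^(k)(0)/k! · x^k.

-3/640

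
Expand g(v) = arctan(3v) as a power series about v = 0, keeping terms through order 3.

-9*v^3 + 3*v

[v^0] = 0;  [v^1] = 3;  [v^2] = 0;  [v^3] = -9.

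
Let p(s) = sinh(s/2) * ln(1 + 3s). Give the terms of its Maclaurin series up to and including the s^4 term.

73*s^4/16 - 9*s^3/4 + 3*s^2/2

Multiply the two series term by term and collect like powers.
[s^0] = 0;  [s^1] = 0;  [s^2] = 3/2;  [s^3] = -9/4;  [s^4] = 73/16.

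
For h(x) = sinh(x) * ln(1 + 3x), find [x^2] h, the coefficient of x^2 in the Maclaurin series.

Take the Cauchy product of the two expansions.
[x^0] = 0;  [x^1] = 0;  [x^2] = 3.
So c_2 = h′′(0)/2! = 3.

3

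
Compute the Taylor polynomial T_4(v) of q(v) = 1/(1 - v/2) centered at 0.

v^4/16 + v^3/8 + v^2/4 + v/2 + 1

[v^0] = 1;  [v^1] = 1/2;  [v^2] = 1/4;  [v^3] = 1/8;  [v^4] = 1/16.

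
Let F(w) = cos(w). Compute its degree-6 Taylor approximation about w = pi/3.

-(w - pi/3)^6/1440 - sqrt(3)*(w - pi/3)^5/240 + (w - pi/3)^4/48 + sqrt(3)*(w - pi/3)^3/12 - (w - pi/3)^2/4 - sqrt(3)*(w - pi/3)/2 + 1/2

Use the known series and substitute for the argument.
F(pi/3) = 1/2
F′(pi/3) = -sqrt(3)/2
F′′(pi/3) = -1/2
F′′′(pi/3) = sqrt(3)/2
F^(4)(pi/3) = 1/2
F^(5)(pi/3) = -sqrt(3)/2
F^(6)(pi/3) = -1/2
Dividing each by k! gives the coefficients c_0, ..., c_6.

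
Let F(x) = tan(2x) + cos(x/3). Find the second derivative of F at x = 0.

Combine the two series term by term.
From the series, [x^2] F = -1/18; multiply by 2! = 2 to get -1/9.

-1/9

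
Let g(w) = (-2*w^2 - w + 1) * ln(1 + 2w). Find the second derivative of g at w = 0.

Shift and add copies of the series according to the polynomial's terms.
The coefficient of w^2 in the expansion is -4, so g′′(0) = 2! * (-4) = -8.

-8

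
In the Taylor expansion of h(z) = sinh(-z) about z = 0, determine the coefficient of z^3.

h(0) = 0
h′(0) = -1
h′′(0) = 0
h′′′(0) = -1
So c_3 = h′′′(0)/3! = -1/6.

-1/6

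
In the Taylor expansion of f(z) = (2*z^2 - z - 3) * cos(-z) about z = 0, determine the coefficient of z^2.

Multiply each power in the prefactor through the base expansion.
f(0) = -3
f′(0) = -1
f′′(0) = 7

7/2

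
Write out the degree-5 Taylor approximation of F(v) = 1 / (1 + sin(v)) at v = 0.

Write 1/(1+u) = 1 - u + u^2 - u^3 + ... and substitute the series for u.
F(0) = 1
F′(0) = -1
F′′(0) = 2
F′′′(0) = -5
F^(4)(0) = 16
F^(5)(0) = -61
Dividing each by k! gives the coefficients c_0, ..., c_5.

-61*v^5/120 + 2*v^4/3 - 5*v^3/6 + v^2 - v + 1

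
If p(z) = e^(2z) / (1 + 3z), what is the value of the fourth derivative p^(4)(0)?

Take the Cauchy product of the two expansions.
The coefficient of z^4 in the expansion is 125/3, so p^(4)(0) = 4! * (125/3) = 1000.

1000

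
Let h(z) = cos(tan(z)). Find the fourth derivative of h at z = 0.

-7

Substitute the inner expansion into the outer series and collect powers.
From the series, [z^4] h = -7/24; multiply by 4! = 24 to get -7.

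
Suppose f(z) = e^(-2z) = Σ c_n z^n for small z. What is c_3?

f(0) = 1
f′(0) = -2
f′′(0) = 4
f′′′(0) = -8
So c_3 = f′′′(0)/3! = -4/3.

-4/3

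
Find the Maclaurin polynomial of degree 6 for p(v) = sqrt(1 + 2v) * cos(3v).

Write out both Maclaurin series and multiply, keeping only the needed powers.
[v^0] = 1;  [v^1] = 1;  [v^2] = -5;  [v^3] = -4;  [v^4] = 5;  [v^5] = 2;  [v^6] = -6/5.

-6*v^6/5 + 2*v^5 + 5*v^4 - 4*v^3 - 5*v^2 + v + 1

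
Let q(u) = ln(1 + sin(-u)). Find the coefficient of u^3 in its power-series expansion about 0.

-1/6

Plug the Maclaurin series of the inner function into that of the outer and collect terms.
[u^0] = 0;  [u^1] = -1;  [u^2] = -1/2;  [u^3] = -1/6.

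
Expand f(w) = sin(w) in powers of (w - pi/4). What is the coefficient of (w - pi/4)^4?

sqrt(2)/48

f(pi/4) = sqrt(2)/2
f′(pi/4) = sqrt(2)/2
f′′(pi/4) = -sqrt(2)/2
f′′′(pi/4) = -sqrt(2)/2
f^(4)(pi/4) = sqrt(2)/2
Then c_k = f^(k)(pi/4)/k! gives each Taylor coefficient.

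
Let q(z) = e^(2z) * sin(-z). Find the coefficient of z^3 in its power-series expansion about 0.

Take the Cauchy product of the two expansions.
q(0) = 0
q′(0) = -1
q′′(0) = -4
q′′′(0) = -11

-11/6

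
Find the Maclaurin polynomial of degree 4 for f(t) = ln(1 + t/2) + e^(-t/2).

-5*t^4/384 + t^3/48 + 1

Combine the two series term by term.
[t^0] = 1;  [t^1] = 0;  [t^2] = 0;  [t^3] = 1/48;  [t^4] = -5/384.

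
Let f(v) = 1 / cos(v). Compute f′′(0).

1

Write the quotient as an unknown series and match coefficients against numerator = denominator · series.
The coefficient of v^2 in the expansion is 1/2, so f′′(0) = 2! * (1/2) = 1.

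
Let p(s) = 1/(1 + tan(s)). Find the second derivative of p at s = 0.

Compose series: expand the inner function first, then feed it into the outer expansion.
From the series, [s^2] p = 1; multiply by 2! = 2 to get 2.

2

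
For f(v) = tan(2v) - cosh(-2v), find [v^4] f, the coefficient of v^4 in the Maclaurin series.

-2/3

Expand each term separately and add.
f(0) = -1
f′(0) = 2
f′′(0) = -4
f′′′(0) = 16
f^(4)(0) = -16
So c_4 = f^(4)(0)/4! = -2/3.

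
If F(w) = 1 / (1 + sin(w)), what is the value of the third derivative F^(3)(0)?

Write 1/(1+u) = 1 - u + u^2 - u^3 + ... and substitute the series for u.
From the series, [w^3] F = -5/6; multiply by 3! = 6 to get -5.

-5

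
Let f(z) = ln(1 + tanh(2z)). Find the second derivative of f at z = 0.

Compose series: expand the inner function first, then feed it into the outer expansion.
From the series, [z^2] f = -2; multiply by 2! = 2 to get -4.

-4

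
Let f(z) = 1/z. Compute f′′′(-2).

-3/8

The coefficient of (z + 2)^3 in the expansion is -1/16, so f′′′(-2) = 3! * (-1/16) = -3/8.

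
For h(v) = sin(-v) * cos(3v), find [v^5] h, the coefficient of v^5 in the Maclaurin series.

-62/15

Expand each factor separately, then convolve coefficients.
h(0) = 0
h′(0) = -1
h′′(0) = 0
h′′′(0) = 28
h^(4)(0) = 0
h^(5)(0) = -496
So c_5 = h^(5)(0)/5! = -62/15.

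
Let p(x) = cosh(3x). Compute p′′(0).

Apply the Taylor formula c_k = f^(k)(a)/k!.
The coefficient of x^2 in the expansion is 9/2, so p′′(0) = 2! * (9/2) = 9.

9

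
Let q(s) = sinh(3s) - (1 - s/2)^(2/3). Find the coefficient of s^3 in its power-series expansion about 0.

365/81

Expand each term separately and add.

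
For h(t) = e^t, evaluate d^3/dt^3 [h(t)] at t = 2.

e^(2)

The coefficient of (t - 2)^3 in the expansion is e^(2)/6, so h′′′(2) = 3! * (e^(2)/6) = e^(2).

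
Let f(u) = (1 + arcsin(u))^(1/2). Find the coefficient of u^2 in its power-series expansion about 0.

Substitute the inner expansion into the outer series and collect powers.
f(0) = 1
f′(0) = 1/2
f′′(0) = -1/4
So c_2 = f′′(0)/2! = -1/8.

-1/8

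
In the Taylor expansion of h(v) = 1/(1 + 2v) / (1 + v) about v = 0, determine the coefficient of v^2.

Expand each factor separately, then convolve coefficients.
h(0) = 1
h′(0) = -3
h′′(0) = 14
So c_2 = h′′(0)/2! = 7.

7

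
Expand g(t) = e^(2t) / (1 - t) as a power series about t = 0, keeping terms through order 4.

7*t^4 + 19*t^3/3 + 5*t^2 + 3*t + 1

Expand 1/(denominator) as a geometric series and multiply by the numerator's series.
[t^0] = 1;  [t^1] = 3;  [t^2] = 5;  [t^3] = 19/3;  [t^4] = 7.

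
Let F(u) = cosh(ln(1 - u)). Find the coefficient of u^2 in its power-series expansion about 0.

Substitute the inner expansion into the outer series and collect powers.
F(0) = 1
F′(0) = 0
F′′(0) = 1

1/2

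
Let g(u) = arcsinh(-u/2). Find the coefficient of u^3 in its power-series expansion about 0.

g(0) = 0
g′(0) = -1/2
g′′(0) = 0
g′′′(0) = 1/8

1/48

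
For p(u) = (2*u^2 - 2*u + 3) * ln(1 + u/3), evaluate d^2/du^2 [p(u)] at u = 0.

-5/3

Multiply each power in the prefactor through the base expansion.
From the series, [u^2] p = -5/6; multiply by 2! = 2 to get -5/3.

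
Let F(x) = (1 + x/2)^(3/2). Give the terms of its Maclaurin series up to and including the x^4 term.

F(0) = 1
F′(0) = 3/4
F′′(0) = 3/16
F′′′(0) = -3/64
F^(4)(0) = 9/256

3*x^4/2048 - x^3/128 + 3*x^2/32 + 3*x/4 + 1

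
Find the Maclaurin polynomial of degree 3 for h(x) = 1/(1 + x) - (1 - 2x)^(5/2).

Combine the two series term by term.

3*x^3/2 - 13*x^2/2 + 4*x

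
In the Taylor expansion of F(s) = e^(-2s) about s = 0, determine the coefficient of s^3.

F(0) = 1
F′(0) = -2
F′′(0) = 4
F′′′(0) = -8
So c_3 = F′′′(0)/3! = -4/3.

-4/3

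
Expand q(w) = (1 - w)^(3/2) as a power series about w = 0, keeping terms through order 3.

Differentiate repeatedly and evaluate at the center.
[w^0] = 1;  [w^1] = -3/2;  [w^2] = 3/8;  [w^3] = 1/16.

w^3/16 + 3*w^2/8 - 3*w/2 + 1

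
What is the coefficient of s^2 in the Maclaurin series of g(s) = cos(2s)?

-2

Differentiate repeatedly and evaluate at the center.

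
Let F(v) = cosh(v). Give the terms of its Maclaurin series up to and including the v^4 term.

Apply the Taylor formula c_k = f^(k)(a)/k!.
F(0) = 1
F′(0) = 0
F′′(0) = 1
F′′′(0) = 0
F^(4)(0) = 1

v^4/24 + v^2/2 + 1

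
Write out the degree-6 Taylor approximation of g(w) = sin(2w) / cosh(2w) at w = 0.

48*w^5/5 - 16*w^3/3 + 2*w

Write the quotient as an unknown series and match coefficients against numerator = denominator · series.
g(0) = 0
g′(0) = 2
g′′(0) = 0
g′′′(0) = -32
g^(4)(0) = 0
g^(5)(0) = 1152
g^(6)(0) = 0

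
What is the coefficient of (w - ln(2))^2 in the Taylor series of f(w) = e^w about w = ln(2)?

f(ln(2)) = 2
f′(ln(2)) = 2
f′′(ln(2)) = 2

1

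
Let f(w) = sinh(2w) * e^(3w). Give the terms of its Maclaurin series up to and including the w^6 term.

217*w^6/20 + 781*w^5/60 + 13*w^4 + 31*w^3/3 + 6*w^2 + 2*w

Expand each factor separately, then convolve coefficients.
f(0) = 0
f′(0) = 2
f′′(0) = 12
f′′′(0) = 62
f^(4)(0) = 312
f^(5)(0) = 1562
f^(6)(0) = 7812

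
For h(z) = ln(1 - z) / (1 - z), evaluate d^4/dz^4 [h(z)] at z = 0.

-50

Take the Cauchy product of the two expansions.
From the series, [z^4] h = -25/12; multiply by 4! = 24 to get -50.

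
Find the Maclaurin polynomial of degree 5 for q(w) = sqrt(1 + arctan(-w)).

Plug the Maclaurin series of the inner function into that of the outer and collect terms.
q(0) = 1
q′(0) = -1/2
q′′(0) = -1/4
q′′′(0) = 5/8
q^(4)(0) = 17/16
q^(5)(0) = -249/32
Then c_k = q^(k)(0)/k! gives each Taylor coefficient.

-83*w^5/1280 + 17*w^4/384 + 5*w^3/48 - w^2/8 - w/2 + 1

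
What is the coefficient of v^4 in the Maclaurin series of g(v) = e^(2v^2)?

Differentiate repeatedly and evaluate at the center.

2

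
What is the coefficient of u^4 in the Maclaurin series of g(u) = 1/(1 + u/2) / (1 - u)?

11/16

Take the Cauchy product of the two expansions.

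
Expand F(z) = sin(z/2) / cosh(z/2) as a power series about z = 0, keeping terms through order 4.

Divide the numerator series by the denominator series (power-series long division).

-z^3/12 + z/2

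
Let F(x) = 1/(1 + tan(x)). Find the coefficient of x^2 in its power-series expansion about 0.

1

Substitute the inner expansion into the outer series and collect powers.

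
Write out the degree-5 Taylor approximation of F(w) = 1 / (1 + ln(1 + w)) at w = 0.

-347*w^5/60 + 11*w^4/3 - 7*w^3/3 + 3*w^2/2 - w + 1

Use the geometric series for the reciprocal, then substitute.
[w^0] = 1;  [w^1] = -1;  [w^2] = 3/2;  [w^3] = -7/3;  [w^4] = 11/3;  [w^5] = -347/60.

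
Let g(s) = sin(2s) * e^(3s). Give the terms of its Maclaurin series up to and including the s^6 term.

-23*s^6/20 + 61*s^5/60 + 5*s^4 + 23*s^3/3 + 6*s^2 + 2*s

Write out both Maclaurin series and multiply, keeping only the needed powers.
[s^0] = 0;  [s^1] = 2;  [s^2] = 6;  [s^3] = 23/3;  [s^4] = 5;  [s^5] = 61/60;  [s^6] = -23/20.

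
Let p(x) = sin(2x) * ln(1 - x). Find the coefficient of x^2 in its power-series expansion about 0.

Multiply the two series term by term and collect like powers.
[x^0] = 0;  [x^1] = 0;  [x^2] = -2.
So c_2 = p′′(0)/2! = -2.

-2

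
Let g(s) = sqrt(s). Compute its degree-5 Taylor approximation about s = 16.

7*(s - 16)^5/67108864 - 5*(s - 16)^4/2097152 + (s - 16)^3/16384 - (s - 16)^2/512 + (s - 16)/8 + 4

Differentiate repeatedly and evaluate at the center.
g(16) = 4
g′(16) = 1/8
g′′(16) = -1/256
g′′′(16) = 3/8192
g^(4)(16) = -15/262144
g^(5)(16) = 105/8388608
The Taylor polynomial is Σ g^(k)(16)/k! · (s - 16)^k.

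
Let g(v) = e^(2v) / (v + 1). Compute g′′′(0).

Multiply the numerator's expansion by the denominator's geometric series.
The coefficient of v^3 in the expansion is 1/3, so g′′′(0) = 3! * (1/3) = 2.

2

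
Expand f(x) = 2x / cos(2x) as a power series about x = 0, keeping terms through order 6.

20*x^5/3 + 4*x^3 + 2*x

Write the quotient as an unknown series and match coefficients against numerator = denominator · series.
[x^0] = 0;  [x^1] = 2;  [x^2] = 0;  [x^3] = 4;  [x^4] = 0;  [x^5] = 20/3;  [x^6] = 0.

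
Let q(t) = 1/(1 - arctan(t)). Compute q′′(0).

2

Substitute the inner expansion into the outer series and collect powers.
The coefficient of t^2 in the expansion is 1, so q′′(0) = 2! * (1) = 2.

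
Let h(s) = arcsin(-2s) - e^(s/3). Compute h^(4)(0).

Expand each term separately and add.
The coefficient of s^4 in the expansion is -1/1944, so h^(4)(0) = 4! * (-1/1944) = -1/81.

-1/81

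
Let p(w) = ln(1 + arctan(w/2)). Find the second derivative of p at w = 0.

-1/4

Substitute the inner expansion into the outer series and collect powers.
The coefficient of w^2 in the expansion is -1/8, so p′′(0) = 2! * (-1/8) = -1/4.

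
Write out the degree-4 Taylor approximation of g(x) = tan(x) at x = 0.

x^3/3 + x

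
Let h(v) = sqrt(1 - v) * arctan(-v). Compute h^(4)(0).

Take the Cauchy product of the two expansions.
From the series, [v^4] h = -5/48; multiply by 4! = 24 to get -5/2.

-5/2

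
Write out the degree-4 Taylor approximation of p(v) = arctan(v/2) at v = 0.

-v^3/24 + v/2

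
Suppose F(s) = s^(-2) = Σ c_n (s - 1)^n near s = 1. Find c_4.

Use the known series and substitute for the argument.
F(1) = 1
F′(1) = -2
F′′(1) = 6
F′′′(1) = -24
F^(4)(1) = 120
So c_4 = F^(4)(1)/4! = 5.

5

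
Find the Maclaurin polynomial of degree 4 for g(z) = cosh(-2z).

2*z^4/3 + 2*z^2 + 1

g(0) = 1
g′(0) = 0
g′′(0) = 4
g′′′(0) = 0
g^(4)(0) = 16
Then c_k = g^(k)(0)/k! gives each Taylor coefficient.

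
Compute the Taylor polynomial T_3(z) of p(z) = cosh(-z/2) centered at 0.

z^2/8 + 1

p(0) = 1
p′(0) = 0
p′′(0) = 1/4
p′′′(0) = 0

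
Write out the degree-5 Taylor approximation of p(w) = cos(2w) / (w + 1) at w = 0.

w^5/3 - w^4/3 + w^3 - w^2 - w + 1

Use 1/(1 - r) = Σ r^k on the denominator, then take the Cauchy product.
p(0) = 1
p′(0) = -1
p′′(0) = -2
p′′′(0) = 6
p^(4)(0) = -8
p^(5)(0) = 40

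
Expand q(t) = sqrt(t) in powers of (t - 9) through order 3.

(t - 9)^3/3888 - (t - 9)^2/216 + (t - 9)/6 + 3

Compute the successive derivatives at the expansion point and divide by k!.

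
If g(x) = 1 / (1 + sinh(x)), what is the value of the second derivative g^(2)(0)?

Use the geometric series for the reciprocal, then substitute.
From the series, [x^2] g = 1; multiply by 2! = 2 to get 2.

2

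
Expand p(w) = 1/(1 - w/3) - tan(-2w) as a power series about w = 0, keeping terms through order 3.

Combine the two series term by term.
p(0) = 1
p′(0) = 7/3
p′′(0) = 2/9
p′′′(0) = 146/9

73*w^3/27 + w^2/9 + 7*w/3 + 1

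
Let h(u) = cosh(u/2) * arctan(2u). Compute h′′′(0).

Take the Cauchy product of the two expansions.
From the series, [u^3] h = -29/12; multiply by 3! = 6 to get -29/2.

-29/2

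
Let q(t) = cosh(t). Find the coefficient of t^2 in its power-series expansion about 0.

[t^0] = 1;  [t^1] = 0;  [t^2] = 1/2.
So c_2 = q′′(0)/2! = 1/2.

1/2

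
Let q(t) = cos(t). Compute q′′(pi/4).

-sqrt(2)/2

Use the known series and substitute for the argument.
The coefficient of (t - pi/4)^2 in the expansion is -sqrt(2)/4, so q′′(pi/4) = 2! * (-sqrt(2)/4) = -sqrt(2)/2.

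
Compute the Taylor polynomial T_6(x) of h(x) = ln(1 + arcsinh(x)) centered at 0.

Plug the Maclaurin series of the inner function into that of the outer and collect terms.
h(0) = 0
h′(0) = 1
h′′(0) = -1
h′′′(0) = 1
h^(4)(0) = -2
h^(5)(0) = 13
h^(6)(0) = -64
The Taylor polynomial is Σ h^(k)(0)/k! · x^k.

-4*x^6/45 + 13*x^5/120 - x^4/12 + x^3/6 - x^2/2 + x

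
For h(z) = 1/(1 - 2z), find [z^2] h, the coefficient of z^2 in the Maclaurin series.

4

h(0) = 1
h′(0) = 2
h′′(0) = 8
Dividing each by k! gives the coefficients c_0, ..., c_2.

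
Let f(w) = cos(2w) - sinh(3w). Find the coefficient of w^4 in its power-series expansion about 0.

2/3

Expand each term separately and add.
f(0) = 1
f′(0) = -3
f′′(0) = -4
f′′′(0) = -27
f^(4)(0) = 16
Then c_k = f^(k)(0)/k! gives each Taylor coefficient.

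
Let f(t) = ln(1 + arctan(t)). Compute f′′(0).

-1

Plug the Maclaurin series of the inner function into that of the outer and collect terms.
The coefficient of t^2 in the expansion is -1/2, so f′′(0) = 2! * (-1/2) = -1.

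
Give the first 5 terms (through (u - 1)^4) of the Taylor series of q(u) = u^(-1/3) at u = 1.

q(1) = 1
q′(1) = -1/3
q′′(1) = 4/9
q′′′(1) = -28/27
q^(4)(1) = 280/81
The Taylor polynomial is Σ q^(k)(1)/k! · (u - 1)^k.

35*(u - 1)^4/243 - 14*(u - 1)^3/81 + 2*(u - 1)^2/9 - (u - 1)/3 + 1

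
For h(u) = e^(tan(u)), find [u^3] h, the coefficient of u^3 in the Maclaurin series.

1/2

Let u equal the inner series; expand the outer function in u and truncate.
h(0) = 1
h′(0) = 1
h′′(0) = 1
h′′′(0) = 3
Dividing each by k! gives the coefficients c_0, ..., c_3.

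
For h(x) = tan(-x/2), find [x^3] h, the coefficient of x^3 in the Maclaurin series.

-1/24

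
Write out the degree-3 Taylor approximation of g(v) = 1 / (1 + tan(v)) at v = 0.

-4*v^3/3 + v^2 - v + 1

Write 1/(1+u) = 1 - u + u^2 - u^3 + ... and substitute the series for u.
[v^0] = 1;  [v^1] = -1;  [v^2] = 1;  [v^3] = -4/3.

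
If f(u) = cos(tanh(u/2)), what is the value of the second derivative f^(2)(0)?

-1/4

Let u equal the inner series; expand the outer function in u and truncate.
The coefficient of u^2 in the expansion is -1/8, so f′′(0) = 2! * (-1/8) = -1/4.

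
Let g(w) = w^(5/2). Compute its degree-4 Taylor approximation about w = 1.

-5*(w - 1)^4/128 + 5*(w - 1)^3/16 + 15*(w - 1)^2/8 + 5*(w - 1)/2 + 1

g(1) = 1
g′(1) = 5/2
g′′(1) = 15/4
g′′′(1) = 15/8
g^(4)(1) = -15/16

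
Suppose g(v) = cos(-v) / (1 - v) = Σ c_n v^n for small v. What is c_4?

13/24

Expand each factor separately, then convolve coefficients.
[v^0] = 1;  [v^1] = 1;  [v^2] = 1/2;  [v^3] = 1/2;  [v^4] = 13/24.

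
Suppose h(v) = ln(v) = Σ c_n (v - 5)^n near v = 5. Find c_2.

-1/50

c_2 = h′′(5)/2! = -1/50.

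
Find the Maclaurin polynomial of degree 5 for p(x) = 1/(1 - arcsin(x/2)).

63*x^5/1280 + x^4/12 + 7*x^3/48 + x^2/4 + x/2 + 1

Let u equal the inner series; expand the outer function in u and truncate.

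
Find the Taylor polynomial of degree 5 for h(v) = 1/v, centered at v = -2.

h(-2) = -1/2
h′(-2) = -1/4
h′′(-2) = -1/4
h′′′(-2) = -3/8
h^(4)(-2) = -3/4
h^(5)(-2) = -15/8

-(v + 2)^5/64 - (v + 2)^4/32 - (v + 2)^3/16 - (v + 2)^2/8 - (v + 2)/4 - 1/2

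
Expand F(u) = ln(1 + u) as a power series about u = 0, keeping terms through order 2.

-u^2/2 + u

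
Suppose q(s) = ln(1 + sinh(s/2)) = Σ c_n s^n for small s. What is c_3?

1/16

Compose series: expand the inner function first, then feed it into the outer expansion.
q(0) = 0
q′(0) = 1/2
q′′(0) = -1/4
q′′′(0) = 3/8
So c_3 = q′′′(0)/3! = 1/16.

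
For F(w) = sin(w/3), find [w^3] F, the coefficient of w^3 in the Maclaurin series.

-1/162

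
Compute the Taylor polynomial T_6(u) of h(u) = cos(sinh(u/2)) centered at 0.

u^6/15360 - u^4/128 - u^2/8 + 1

Compose series: expand the inner function first, then feed it into the outer expansion.
h(0) = 1
h′(0) = 0
h′′(0) = -1/4
h′′′(0) = 0
h^(4)(0) = -3/16
h^(5)(0) = 0
h^(6)(0) = 3/64
The Taylor polynomial is Σ h^(k)(0)/k! · u^k.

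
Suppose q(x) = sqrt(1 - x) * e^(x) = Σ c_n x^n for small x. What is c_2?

-1/8

Write out both Maclaurin series and multiply, keeping only the needed powers.
q(0) = 1
q′(0) = 1/2
q′′(0) = -1/4
So c_2 = q′′(0)/2! = -1/8.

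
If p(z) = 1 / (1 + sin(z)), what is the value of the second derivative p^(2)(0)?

Expand as Σ (-1)^k u^k with u equal to the inner function's series.
The coefficient of z^2 in the expansion is 1, so p′′(0) = 2! * (1) = 2.

2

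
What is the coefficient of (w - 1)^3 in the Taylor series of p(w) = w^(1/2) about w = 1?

1/16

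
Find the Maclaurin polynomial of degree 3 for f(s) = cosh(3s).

9*s^2/2 + 1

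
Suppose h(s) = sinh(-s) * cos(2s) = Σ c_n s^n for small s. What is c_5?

Take the Cauchy product of the two expansions.
[s^0] = 0;  [s^1] = -1;  [s^2] = 0;  [s^3] = 11/6;  [s^4] = 0;  [s^5] = -41/120.

-41/120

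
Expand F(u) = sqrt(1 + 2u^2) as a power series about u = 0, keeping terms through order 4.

[u^0] = 1;  [u^1] = 0;  [u^2] = 1;  [u^3] = 0;  [u^4] = -1/2.

-u^4/2 + u^2 + 1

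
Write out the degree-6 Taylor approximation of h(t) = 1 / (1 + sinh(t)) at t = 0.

Expand as Σ (-1)^k u^k with u equal to the inner function's series.
h(0) = 1
h′(0) = -1
h′′(0) = 2
h′′′(0) = -7
h^(4)(0) = 32
h^(5)(0) = -181
h^(6)(0) = 1232

77*t^6/45 - 181*t^5/120 + 4*t^4/3 - 7*t^3/6 + t^2 - t + 1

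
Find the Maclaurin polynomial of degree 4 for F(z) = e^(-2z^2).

2*z^4 - 2*z^2 + 1

[z^0] = 1;  [z^1] = 0;  [z^2] = -2;  [z^3] = 0;  [z^4] = 2.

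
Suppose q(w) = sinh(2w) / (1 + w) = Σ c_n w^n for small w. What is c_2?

-2

Multiply the two series term by term and collect like powers.
q(0) = 0
q′(0) = 2
q′′(0) = -4
So c_2 = q′′(0)/2! = -2.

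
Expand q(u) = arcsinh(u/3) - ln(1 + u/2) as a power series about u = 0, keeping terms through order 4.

Combine the two series term by term.
[u^0] = 0;  [u^1] = -1/6;  [u^2] = 1/8;  [u^3] = -31/648;  [u^4] = 1/64.

u^4/64 - 31*u^3/648 + u^2/8 - u/6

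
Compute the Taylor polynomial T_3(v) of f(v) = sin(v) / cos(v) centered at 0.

v^3/3 + v

Divide the numerator series by the denominator series (power-series long division).
[v^0] = 0;  [v^1] = 1;  [v^2] = 0;  [v^3] = 1/3.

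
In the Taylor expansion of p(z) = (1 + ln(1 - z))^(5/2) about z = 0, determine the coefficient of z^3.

Plug the Maclaurin series of the inner function into that of the outer and collect terms.

35/48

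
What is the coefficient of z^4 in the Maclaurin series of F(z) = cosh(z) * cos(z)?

Write out both Maclaurin series and multiply, keeping only the needed powers.
[z^0] = 1;  [z^1] = 0;  [z^2] = 0;  [z^3] = 0;  [z^4] = -1/6.
So c_4 = F^(4)(0)/4! = -1/6.

-1/6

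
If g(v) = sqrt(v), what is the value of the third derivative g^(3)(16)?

3/8192

Differentiate repeatedly and evaluate at the center.
From the series, [(v - 16)^3] g = 1/16384; multiply by 3! = 6 to get 3/8192.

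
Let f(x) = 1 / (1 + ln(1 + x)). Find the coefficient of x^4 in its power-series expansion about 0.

Expand as Σ (-1)^k u^k with u equal to the inner function's series.
So c_4 = f^(4)(0)/4! = 11/3.

11/3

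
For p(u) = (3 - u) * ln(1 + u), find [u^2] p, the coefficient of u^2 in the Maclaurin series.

Distribute the polynomial across the series and collect like powers.
[u^0] = 0;  [u^1] = 3;  [u^2] = -5/2.

-5/2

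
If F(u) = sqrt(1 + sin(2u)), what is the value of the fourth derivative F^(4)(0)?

Substitute the inner expansion into the outer series and collect powers.
The coefficient of u^4 in the expansion is 1/24, so F^(4)(0) = 4! * (1/24) = 1.

1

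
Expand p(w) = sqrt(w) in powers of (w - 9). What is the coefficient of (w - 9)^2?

-1/216

Use the known series and substitute for the argument.
p(9) = 3
p′(9) = 1/6
p′′(9) = -1/108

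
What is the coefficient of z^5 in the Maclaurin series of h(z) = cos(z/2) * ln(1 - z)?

Multiply the two series term by term and collect like powers.
h(0) = 0
h′(0) = -1
h′′(0) = -1
h′′′(0) = -5/4
h^(4)(0) = -9/2
h^(5)(0) = -309/16
So c_5 = h^(5)(0)/5! = -103/640.

-103/640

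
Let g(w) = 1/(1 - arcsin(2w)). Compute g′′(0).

8

Let u equal the inner series; expand the outer function in u and truncate.
From the series, [w^2] g = 4; multiply by 2! = 2 to get 8.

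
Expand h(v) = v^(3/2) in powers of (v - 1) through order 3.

h(1) = 1
h′(1) = 3/2
h′′(1) = 3/4
h′′′(1) = -3/8

-(v - 1)^3/16 + 3*(v - 1)^2/8 + 3*(v - 1)/2 + 1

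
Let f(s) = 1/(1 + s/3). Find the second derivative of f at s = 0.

2/9

From the series, [s^2] f = 1/9; multiply by 2! = 2 to get 2/9.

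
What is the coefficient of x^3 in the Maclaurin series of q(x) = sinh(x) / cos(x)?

2/3

Write the quotient as an unknown series and match coefficients against numerator = denominator · series.
q(0) = 0
q′(0) = 1
q′′(0) = 0
q′′′(0) = 4
So c_3 = q′′′(0)/3! = 2/3.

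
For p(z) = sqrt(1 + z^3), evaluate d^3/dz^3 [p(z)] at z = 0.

3

From the series, [z^3] p = 1/2; multiply by 3! = 6 to get 3.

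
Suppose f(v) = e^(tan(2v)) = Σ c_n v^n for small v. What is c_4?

6

Let u equal the inner series; expand the outer function in u and truncate.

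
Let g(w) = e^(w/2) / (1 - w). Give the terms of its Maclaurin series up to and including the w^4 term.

Take the Cauchy product of the two expansions.
g(0) = 1
g′(0) = 3/2
g′′(0) = 13/4
g′′′(0) = 79/8
g^(4)(0) = 633/16

211*w^4/128 + 79*w^3/48 + 13*w^2/8 + 3*w/2 + 1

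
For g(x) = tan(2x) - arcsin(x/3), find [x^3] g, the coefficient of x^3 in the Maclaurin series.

Combine the two series term by term.
[x^0] = 0;  [x^1] = 5/3;  [x^2] = 0;  [x^3] = 431/162.
So c_3 = g′′′(0)/3! = 431/162.

431/162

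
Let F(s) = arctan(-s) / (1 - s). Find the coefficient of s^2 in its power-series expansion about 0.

Expand each factor separately, then convolve coefficients.
So c_2 = F′′(0)/2! = -1.

-1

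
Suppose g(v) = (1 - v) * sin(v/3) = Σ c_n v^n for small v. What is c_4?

1/162

Multiply each power in the prefactor through the base expansion.
[v^0] = 0;  [v^1] = 1/3;  [v^2] = -1/3;  [v^3] = -1/162;  [v^4] = 1/162.
So c_4 = g^(4)(0)/4! = 1/162.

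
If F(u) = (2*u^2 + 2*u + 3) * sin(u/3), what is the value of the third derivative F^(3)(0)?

35/9

Multiply each power in the prefactor through the base expansion.
The coefficient of u^3 in the expansion is 35/54, so F′′′(0) = 3! * (35/54) = 35/9.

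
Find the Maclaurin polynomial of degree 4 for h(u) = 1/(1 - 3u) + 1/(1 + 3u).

Expand each term separately and add.
h(0) = 2
h′(0) = 0
h′′(0) = 36
h′′′(0) = 0
h^(4)(0) = 3888

162*u^4 + 18*u^2 + 2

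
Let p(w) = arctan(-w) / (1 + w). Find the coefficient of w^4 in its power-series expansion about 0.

2/3

Expand each factor separately, then convolve coefficients.
So c_4 = p^(4)(0)/4! = 2/3.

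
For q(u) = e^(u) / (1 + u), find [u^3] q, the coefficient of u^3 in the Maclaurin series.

-1/3

Expand each factor separately, then convolve coefficients.
q(0) = 1
q′(0) = 0
q′′(0) = 1
q′′′(0) = -2
So c_3 = q′′′(0)/3! = -1/3.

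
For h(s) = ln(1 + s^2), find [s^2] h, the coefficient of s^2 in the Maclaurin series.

[s^0] = 0;  [s^1] = 0;  [s^2] = 1.

1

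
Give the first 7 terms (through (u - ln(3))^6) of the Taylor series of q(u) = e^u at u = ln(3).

(u - ln(3))^6/240 + (u - ln(3))^5/40 + (u - ln(3))^4/8 + (u - ln(3))^3/2 + 3*(u - ln(3))^2/2 + 3*(u - ln(3)) + 3

Compute the successive derivatives at the expansion point and divide by k!.
[(u - ln(3))^0] = 3;  [(u - ln(3))^1] = 3;  [(u - ln(3))^2] = 3/2;  [(u - ln(3))^3] = 1/2;  [(u - ln(3))^4] = 1/8;  [(u - ln(3))^5] = 1/40;  [(u - ln(3))^6] = 1/240.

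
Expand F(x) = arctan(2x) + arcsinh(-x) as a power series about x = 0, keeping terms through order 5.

Combine the two series term by term.
F(0) = 0
F′(0) = 1
F′′(0) = 0
F′′′(0) = -15
F^(4)(0) = 0
F^(5)(0) = 759

253*x^5/40 - 5*x^3/2 + x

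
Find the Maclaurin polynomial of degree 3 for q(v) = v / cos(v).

v^3/2 + v

Write the quotient as an unknown series and match coefficients against numerator = denominator · series.
q(0) = 0
q′(0) = 1
q′′(0) = 0
q′′′(0) = 3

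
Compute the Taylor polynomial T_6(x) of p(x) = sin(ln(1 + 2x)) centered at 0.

8*x^6 - 8*x^5/3 + 4*x^3/3 - 2*x^2 + 2*x

Plug the Maclaurin series of the inner function into that of the outer and collect terms.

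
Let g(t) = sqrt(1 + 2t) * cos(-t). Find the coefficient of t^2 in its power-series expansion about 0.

Write out both Maclaurin series and multiply, keeping only the needed powers.

-1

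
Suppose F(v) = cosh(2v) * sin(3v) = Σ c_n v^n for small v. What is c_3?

Expand each factor separately, then convolve coefficients.
F(0) = 0
F′(0) = 3
F′′(0) = 0
F′′′(0) = 9

3/2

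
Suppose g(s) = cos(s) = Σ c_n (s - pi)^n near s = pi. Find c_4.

-1/24

g(pi) = -1
g′(pi) = 0
g′′(pi) = 1
g′′′(pi) = 0
g^(4)(pi) = -1
So c_4 = g^(4)(pi)/4! = -1/24.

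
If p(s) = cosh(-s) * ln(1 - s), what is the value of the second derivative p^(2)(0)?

-1

Write out both Maclaurin series and multiply, keeping only the needed powers.
The coefficient of s^2 in the expansion is -1/2, so p′′(0) = 2! * (-1/2) = -1.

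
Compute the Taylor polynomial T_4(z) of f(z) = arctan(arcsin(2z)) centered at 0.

Compose series: expand the inner function first, then feed it into the outer expansion.
f(0) = 0
f′(0) = 2
f′′(0) = 0
f′′′(0) = -8
f^(4)(0) = 0

-4*z^3/3 + 2*z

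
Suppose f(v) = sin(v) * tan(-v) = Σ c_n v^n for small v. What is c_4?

Multiply the two series term by term and collect like powers.
f(0) = 0
f′(0) = 0
f′′(0) = -2
f′′′(0) = 0
f^(4)(0) = -4

-1/6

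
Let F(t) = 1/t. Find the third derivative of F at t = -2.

Compute the successive derivatives at the expansion point and divide by k!.
From the series, [(t + 2)^3] F = -1/16; multiply by 3! = 6 to get -3/8.

-3/8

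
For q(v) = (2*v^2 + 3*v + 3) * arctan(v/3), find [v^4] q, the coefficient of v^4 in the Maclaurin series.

-1/27

Multiply each power in the prefactor through the base expansion.
q(0) = 0
q′(0) = 1
q′′(0) = 2
q′′′(0) = 34/9
q^(4)(0) = -8/9
So c_4 = q^(4)(0)/4! = -1/27.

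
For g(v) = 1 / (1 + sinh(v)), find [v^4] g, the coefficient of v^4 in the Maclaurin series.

Expand as Σ (-1)^k u^k with u equal to the inner function's series.
g(0) = 1
g′(0) = -1
g′′(0) = 2
g′′′(0) = -7
g^(4)(0) = 32
So c_4 = g^(4)(0)/4! = 4/3.

4/3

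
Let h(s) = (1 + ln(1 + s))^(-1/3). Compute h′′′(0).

-82/27

Substitute the inner expansion into the outer series and collect powers.
The coefficient of s^3 in the expansion is -41/81, so h′′′(0) = 3! * (-41/81) = -82/27.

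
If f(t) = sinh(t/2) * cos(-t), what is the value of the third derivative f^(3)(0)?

Write out both Maclaurin series and multiply, keeping only the needed powers.
The coefficient of t^3 in the expansion is -11/48, so f′′′(0) = 3! * (-11/48) = -11/8.

-11/8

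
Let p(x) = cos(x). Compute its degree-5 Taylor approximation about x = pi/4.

-sqrt(2)*(x - pi/4)^5/240 + sqrt(2)*(x - pi/4)^4/48 + sqrt(2)*(x - pi/4)^3/12 - sqrt(2)*(x - pi/4)^2/4 - sqrt(2)*(x - pi/4)/2 + sqrt(2)/2

Use the known series and substitute for the argument.
p(pi/4) = sqrt(2)/2
p′(pi/4) = -sqrt(2)/2
p′′(pi/4) = -sqrt(2)/2
p′′′(pi/4) = sqrt(2)/2
p^(4)(pi/4) = sqrt(2)/2
p^(5)(pi/4) = -sqrt(2)/2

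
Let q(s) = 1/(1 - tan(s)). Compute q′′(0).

2

Substitute the inner expansion into the outer series and collect powers.
The coefficient of s^2 in the expansion is 1, so q′′(0) = 2! * (1) = 2.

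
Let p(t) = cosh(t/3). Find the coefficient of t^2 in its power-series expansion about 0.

1/18

Differentiate repeatedly and evaluate at the center.
p(0) = 1
p′(0) = 0
p′′(0) = 1/9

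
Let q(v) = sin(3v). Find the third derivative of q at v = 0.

-27

The coefficient of v^3 in the expansion is -9/2, so q′′′(0) = 3! * (-9/2) = -27.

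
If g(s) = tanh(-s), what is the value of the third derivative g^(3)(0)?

2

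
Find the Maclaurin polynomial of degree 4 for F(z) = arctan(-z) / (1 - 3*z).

-26*z^4 - 26*z^3/3 - 3*z^2 - z

Multiply the numerator's expansion by the denominator's geometric series.
F(0) = 0
F′(0) = -1
F′′(0) = -6
F′′′(0) = -52
F^(4)(0) = -624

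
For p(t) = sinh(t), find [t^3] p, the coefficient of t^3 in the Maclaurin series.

p(0) = 0
p′(0) = 1
p′′(0) = 0
p′′′(0) = 1
Then c_k = p^(k)(0)/k! gives each Taylor coefficient.

1/6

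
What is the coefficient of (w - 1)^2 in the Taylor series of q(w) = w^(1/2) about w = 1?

[(w - 1)^0] = 1;  [(w - 1)^1] = 1/2;  [(w - 1)^2] = -1/8.
So c_2 = q′′(1)/2! = -1/8.

-1/8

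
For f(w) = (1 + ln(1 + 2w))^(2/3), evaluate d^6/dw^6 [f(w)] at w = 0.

Substitute the inner expansion into the outer series and collect powers.
From the series, [w^6] f = -906512/32805; multiply by 6! = 720 to get -14504192/729.

-14504192/729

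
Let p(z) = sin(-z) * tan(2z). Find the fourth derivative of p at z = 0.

-56

Take the Cauchy product of the two expansions.
The coefficient of z^4 in the expansion is -7/3, so p^(4)(0) = 4! * (-7/3) = -56.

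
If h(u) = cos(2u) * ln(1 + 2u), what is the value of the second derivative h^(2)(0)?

-4

Write out both Maclaurin series and multiply, keeping only the needed powers.
The coefficient of u^2 in the expansion is -2, so h′′(0) = 2! * (-2) = -4.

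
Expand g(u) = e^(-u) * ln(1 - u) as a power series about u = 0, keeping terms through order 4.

-u^3/3 + u^2/2 - u

Multiply the two series term by term and collect like powers.
[u^0] = 0;  [u^1] = -1;  [u^2] = 1/2;  [u^3] = -1/3;  [u^4] = 0.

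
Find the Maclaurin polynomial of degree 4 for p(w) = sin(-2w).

4*w^3/3 - 2*w

[w^0] = 0;  [w^1] = -2;  [w^2] = 0;  [w^3] = 4/3;  [w^4] = 0.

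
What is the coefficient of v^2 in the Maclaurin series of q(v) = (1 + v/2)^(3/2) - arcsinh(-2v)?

Expand each term separately and add.
q(0) = 1
q′(0) = 11/4
q′′(0) = 3/16

3/32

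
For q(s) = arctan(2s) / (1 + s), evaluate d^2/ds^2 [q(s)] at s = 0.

Expand each factor separately, then convolve coefficients.
From the series, [s^2] q = -2; multiply by 2! = 2 to get -4.

-4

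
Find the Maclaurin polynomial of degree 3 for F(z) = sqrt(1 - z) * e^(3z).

29*z^3/16 + 23*z^2/8 + 5*z/2 + 1

Expand each factor separately, then convolve coefficients.
[z^0] = 1;  [z^1] = 5/2;  [z^2] = 23/8;  [z^3] = 29/16.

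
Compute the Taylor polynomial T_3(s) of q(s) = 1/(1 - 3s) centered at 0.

27*s^3 + 9*s^2 + 3*s + 1

Use the known series and substitute for the argument.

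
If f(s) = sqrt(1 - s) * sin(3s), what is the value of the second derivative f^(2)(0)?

Take the Cauchy product of the two expansions.
The coefficient of s^2 in the expansion is -3/2, so f′′(0) = 2! * (-3/2) = -3.

-3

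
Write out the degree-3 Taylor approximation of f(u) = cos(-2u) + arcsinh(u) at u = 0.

Add the two expansions coefficient-wise.
[u^0] = 1;  [u^1] = 1;  [u^2] = -2;  [u^3] = -1/6.

-u^3/6 - 2*u^2 + u + 1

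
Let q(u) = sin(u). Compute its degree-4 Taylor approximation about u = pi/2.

q(pi/2) = 1
q′(pi/2) = 0
q′′(pi/2) = -1
q′′′(pi/2) = 0
q^(4)(pi/2) = 1
Then c_k = q^(k)(pi/2)/k! gives each Taylor coefficient.

(u - pi/2)^4/24 - (u - pi/2)^2/2 + 1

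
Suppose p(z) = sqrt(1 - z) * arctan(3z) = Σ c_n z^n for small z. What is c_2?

-3/2

Write out both Maclaurin series and multiply, keeping only the needed powers.
p(0) = 0
p′(0) = 3
p′′(0) = -3
The Taylor polynomial is Σ p^(k)(0)/k! · z^k.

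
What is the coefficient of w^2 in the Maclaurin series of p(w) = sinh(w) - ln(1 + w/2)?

Combine the two series term by term.
p(0) = 0
p′(0) = 1/2
p′′(0) = 1/4
So c_2 = p′′(0)/2! = 1/8.

1/8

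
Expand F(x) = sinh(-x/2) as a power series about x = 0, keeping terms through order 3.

[x^0] = 0;  [x^1] = -1/2;  [x^2] = 0;  [x^3] = -1/48.

-x^3/48 - x/2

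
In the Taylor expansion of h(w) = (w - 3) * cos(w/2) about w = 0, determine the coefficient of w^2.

Distribute the polynomial across the series and collect like powers.
[w^0] = -3;  [w^1] = 1;  [w^2] = 3/8.
So c_2 = h′′(0)/2! = 3/8.

3/8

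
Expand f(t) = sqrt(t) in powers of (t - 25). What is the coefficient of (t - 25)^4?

-1/2000000

Use the known series and substitute for the argument.
[(t - 25)^0] = 5;  [(t - 25)^1] = 1/10;  [(t - 25)^2] = -1/1000;  [(t - 25)^3] = 1/50000;  [(t - 25)^4] = -1/2000000.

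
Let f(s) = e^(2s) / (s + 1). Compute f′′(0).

2

Use 1/(1 - r) = Σ r^k on the denominator, then take the Cauchy product.
The coefficient of s^2 in the expansion is 1, so f′′(0) = 2! * (1) = 2.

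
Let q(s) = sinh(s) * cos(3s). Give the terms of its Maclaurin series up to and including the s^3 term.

-13*s^3/3 + s

Expand each factor separately, then convolve coefficients.
[s^0] = 0;  [s^1] = 1;  [s^2] = 0;  [s^3] = -13/3.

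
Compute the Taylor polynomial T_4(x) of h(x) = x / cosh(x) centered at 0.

Divide the numerator series by the denominator series (power-series long division).
h(0) = 0
h′(0) = 1
h′′(0) = 0
h′′′(0) = -3
h^(4)(0) = 0
Dividing each by k! gives the coefficients c_0, ..., c_4.

-x^3/2 + x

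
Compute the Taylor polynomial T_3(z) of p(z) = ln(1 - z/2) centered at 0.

-z^3/24 - z^2/8 - z/2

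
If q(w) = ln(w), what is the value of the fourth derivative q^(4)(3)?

-2/27

Compute the successive derivatives at the expansion point and divide by k!.
From the series, [(w - 3)^4] q = -1/324; multiply by 4! = 24 to get -2/27.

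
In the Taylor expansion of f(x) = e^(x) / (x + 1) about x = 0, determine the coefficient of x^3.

Expand 1/(denominator) as a geometric series and multiply by the numerator's series.
f(0) = 1
f′(0) = 0
f′′(0) = 1
f′′′(0) = -2
So c_3 = f′′′(0)/3! = -1/3.

-1/3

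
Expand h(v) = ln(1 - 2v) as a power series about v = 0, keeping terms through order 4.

[v^0] = 0;  [v^1] = -2;  [v^2] = -2;  [v^3] = -8/3;  [v^4] = -4.

-4*v^4 - 8*v^3/3 - 2*v^2 - 2*v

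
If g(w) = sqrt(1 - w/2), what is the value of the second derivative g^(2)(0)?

-1/16

The coefficient of w^2 in the expansion is -1/32, so g′′(0) = 2! * (-1/32) = -1/16.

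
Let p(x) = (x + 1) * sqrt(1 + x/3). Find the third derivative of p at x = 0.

-5/72

Distribute the polynomial across the series and collect like powers.
From the series, [x^3] p = -5/432; multiply by 3! = 6 to get -5/72.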